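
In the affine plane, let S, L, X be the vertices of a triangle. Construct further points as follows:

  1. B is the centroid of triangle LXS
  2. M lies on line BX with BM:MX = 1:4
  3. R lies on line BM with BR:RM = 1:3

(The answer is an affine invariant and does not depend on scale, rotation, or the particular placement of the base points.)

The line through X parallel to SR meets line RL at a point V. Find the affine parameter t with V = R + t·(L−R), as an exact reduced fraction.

Choose coordinates S = (0, 0), L = (1, 0), X = (0, 1).
1. B is the centroid of triangle LXS ⇒ B = (1/3, 1/3)
2. M lies on line BX with BM:MX = 1:4 ⇒ M = (4/15, 7/15)
3. R lies on line BM with BR:RM = 1:3 ⇒ R = (19/60, 11/30)
through X parallel to SR: direction (19/60, 11/30); meets RL at V = (-361/1320, 41/60)
V = R + t·(L−R) with t = -19/22

t = -19/22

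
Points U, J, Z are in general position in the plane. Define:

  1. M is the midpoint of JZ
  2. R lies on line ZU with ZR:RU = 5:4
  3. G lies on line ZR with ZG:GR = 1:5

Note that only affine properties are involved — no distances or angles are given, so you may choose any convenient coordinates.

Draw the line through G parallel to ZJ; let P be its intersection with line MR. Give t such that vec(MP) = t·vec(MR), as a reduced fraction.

Choose coordinates U = (0, 0), J = (1, 0), Z = (0, 1).
1. M is the midpoint of JZ ⇒ M = (1/2, 1/2)
2. R lies on line ZU with ZR:RU = 5:4 ⇒ R = (0, 4/9)
3. G lies on line ZR with ZG:GR = 1:5 ⇒ G = (0, 49/54)
through G parallel to ZJ: direction (1, -1); meets MR at P = (5/12, 53/108)
P = M + t·(R−M) with t = 1/6

t = 1/6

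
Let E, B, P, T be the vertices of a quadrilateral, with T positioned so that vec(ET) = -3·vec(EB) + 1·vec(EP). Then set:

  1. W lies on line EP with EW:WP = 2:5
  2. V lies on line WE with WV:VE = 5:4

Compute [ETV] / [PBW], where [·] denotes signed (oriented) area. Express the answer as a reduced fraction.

[ETV]:[PBW] = 8/15

Set E = (0, 0), B = (1, 0), P = (0, 1), T = (-3, 1); any affine frame gives the same invariant.
1. W lies on line EP with EW:WP = 2:5 ⇒ W = (0, 2/7)
2. V lies on line WE with WV:VE = 5:4 ⇒ V = (0, 8/63)
2·[ETV] = -8/21, 2·[PBW] = -5/7
[ETV]:[PBW] = -8/21:-5/7 = 8/15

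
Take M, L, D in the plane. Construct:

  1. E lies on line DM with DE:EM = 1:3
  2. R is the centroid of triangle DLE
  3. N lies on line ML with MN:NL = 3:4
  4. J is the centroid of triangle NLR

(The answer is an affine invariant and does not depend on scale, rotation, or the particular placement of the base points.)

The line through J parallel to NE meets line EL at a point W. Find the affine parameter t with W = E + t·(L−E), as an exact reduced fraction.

Set M = (0, 0), L = (1, 0), D = (0, 1); any affine frame gives the same invariant.
1. E lies on line DM with DE:EM = 1:3 ⇒ E = (0, 3/4)
2. R is the centroid of triangle DLE ⇒ R = (1/3, 7/12)
3. N lies on line ML with MN:NL = 3:4 ⇒ N = (3/7, 0)
4. J is the centroid of triangle NLR ⇒ J = (37/63, 7/36)
through J parallel to NE: direction (-3/7, 3/4); meets EL at W = (17/36, 19/48)
W = E + t·(L−E) with t = 17/36

t = 17/36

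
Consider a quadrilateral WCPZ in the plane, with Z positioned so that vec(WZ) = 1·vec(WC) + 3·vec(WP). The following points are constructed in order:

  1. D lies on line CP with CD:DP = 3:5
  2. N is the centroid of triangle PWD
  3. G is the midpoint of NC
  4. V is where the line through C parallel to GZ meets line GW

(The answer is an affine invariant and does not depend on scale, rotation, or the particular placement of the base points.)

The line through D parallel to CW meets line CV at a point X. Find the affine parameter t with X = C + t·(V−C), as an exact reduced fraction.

t = 72/77

Choose coordinates W = (0, 0), C = (1, 0), P = (0, 1), Z = (1, 3).
1. D lies on line CP with CD:DP = 3:5 ⇒ D = (5/8, 3/8)
2. N is the centroid of triangle PWD ⇒ N = (5/24, 11/24)
3. G is the midpoint of NC ⇒ G = (29/48, 11/48)
4. V is where the line through C parallel to GZ meets line GW ⇒ V = (203/192, 77/192)
through D parallel to CW: direction (-1, 0); meets CV at X = (59/56, 3/8)
X = C + t·(V−C) with t = 72/77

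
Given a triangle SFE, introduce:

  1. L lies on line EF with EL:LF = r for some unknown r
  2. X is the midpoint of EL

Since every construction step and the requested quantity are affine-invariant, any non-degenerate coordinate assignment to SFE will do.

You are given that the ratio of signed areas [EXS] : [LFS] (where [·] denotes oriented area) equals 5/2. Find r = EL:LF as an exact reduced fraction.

r = 5

Work in coordinates with S = (0, 0), F = (1, 0), E = (0, 1).
1. With EL:LF = r, write λ = r/(r+1) so L = E + λ·(F−E); L is affine-linear in λ
2. X is the midpoint of EL ⇒ X is an affine combination of earlier points and hence also affine-linear in λ
Every point depending on L is an affine combination of L and λ-independent points, so each such coordinate is linear in λ; the λ² term in each signed area is a multiple of (F−E)×(F−E) = 0, so 2·[EXS] and 2·[LFS] are each linear in λ. Evaluating at λ=0 and λ=1:
  2·[EXS] = -1/2·λ,   2·[LFS] = λ − 1
So [EXS]:[LFS] = (-1/2·λ) / (λ − 1). Setting this equal to 5/2:
  -1/2·λ = 5/2·(λ − 1)  ⇒  λ = 5/6
Then r = λ/(1−λ) = (5/6)/(1/6) = 5. Check: with r = 5, L = (5/6, 1/6) and [EXS]:[LFS] = 5/2 as required.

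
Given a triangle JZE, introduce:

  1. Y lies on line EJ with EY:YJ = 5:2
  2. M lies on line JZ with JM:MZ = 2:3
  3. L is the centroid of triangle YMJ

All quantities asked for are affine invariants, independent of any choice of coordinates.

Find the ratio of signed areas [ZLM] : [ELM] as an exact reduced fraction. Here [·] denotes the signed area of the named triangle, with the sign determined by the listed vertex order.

Set J = (0, 0), Z = (1, 0), E = (0, 1); any affine frame gives the same invariant.
1. Y lies on line EJ with EY:YJ = 5:2 ⇒ Y = (0, 2/7)
2. M lies on line JZ with JM:MZ = 2:3 ⇒ M = (2/5, 0)
3. L is the centroid of triangle YMJ ⇒ L = (2/15, 2/21)
2·[ZLM] = 2/35, 2·[ELM] = 8/35
[ZLM]:[ELM] = 2/35:8/35 = 1/4

[ZLM]:[ELM] = 1/4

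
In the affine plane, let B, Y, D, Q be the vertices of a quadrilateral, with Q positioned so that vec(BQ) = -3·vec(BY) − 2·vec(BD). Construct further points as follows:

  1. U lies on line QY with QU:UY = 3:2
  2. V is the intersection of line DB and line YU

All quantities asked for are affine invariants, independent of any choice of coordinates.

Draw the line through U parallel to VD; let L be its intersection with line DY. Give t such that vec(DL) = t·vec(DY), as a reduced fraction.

Assign B = (0, 0), Y = (1, 0), D = (0, 1), Q = (-3, -2) — the answer is frame-independent, so this choice is without loss of generality.
1. U lies on line QY with QU:UY = 3:2 ⇒ U = (-3/5, -4/5)
2. V is the intersection of line DB and line YU ⇒ V = (0, -1/2)
through U parallel to VD: direction (0, 3/2); meets DY at L = (-3/5, 8/5)
L = D + t·(Y−D) with t = -3/5

t = -3/5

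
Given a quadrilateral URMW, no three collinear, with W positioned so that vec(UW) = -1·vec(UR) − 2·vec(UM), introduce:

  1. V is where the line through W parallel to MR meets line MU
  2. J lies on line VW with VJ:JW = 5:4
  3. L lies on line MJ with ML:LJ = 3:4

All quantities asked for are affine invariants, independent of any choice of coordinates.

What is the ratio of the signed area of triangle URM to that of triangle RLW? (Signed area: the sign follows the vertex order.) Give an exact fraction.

Work in coordinates with U = (0, 0), R = (1, 0), M = (0, 1), W = (-1, -2).
1. V is where the line through W parallel to MR meets line MU ⇒ V = (0, -3)
2. J lies on line VW with VJ:JW = 5:4 ⇒ J = (-5/9, -22/9)
3. L lies on line MJ with ML:LJ = 3:4 ⇒ L = (-5/21, -10/21)
2·[URM] = 1, 2·[RLW] = 32/21
[URM]:[RLW] = 1:32/21 = 21/32

[URM]:[RLW] = 21/32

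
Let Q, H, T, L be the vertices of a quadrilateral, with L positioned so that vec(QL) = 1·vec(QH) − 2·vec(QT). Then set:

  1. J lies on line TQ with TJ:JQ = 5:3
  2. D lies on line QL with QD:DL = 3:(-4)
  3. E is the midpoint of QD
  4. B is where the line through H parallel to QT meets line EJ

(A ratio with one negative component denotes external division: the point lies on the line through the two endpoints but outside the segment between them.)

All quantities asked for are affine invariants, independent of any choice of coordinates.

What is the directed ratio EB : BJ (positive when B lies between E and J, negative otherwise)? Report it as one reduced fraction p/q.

Set Q = (0, 0), H = (1, 0), T = (0, 1), L = (1, -2); any affine frame gives the same invariant.
1. J lies on line TQ with TJ:JQ = 5:3 ⇒ J = (0, 3/8)
2. D lies on line QL with QD:DL = 3:(-4) ⇒ D = (-3, 6)
3. E is the midpoint of QD ⇒ E = (-3/2, 3)
4. B is where the line through H parallel to QT meets line EJ ⇒ B = (1, -11/8)
B = E + t·(J−E) with t = 5/3, so EB:BJ = t:(1−t) = 5/3:-2/3

EB:BJ = -5/2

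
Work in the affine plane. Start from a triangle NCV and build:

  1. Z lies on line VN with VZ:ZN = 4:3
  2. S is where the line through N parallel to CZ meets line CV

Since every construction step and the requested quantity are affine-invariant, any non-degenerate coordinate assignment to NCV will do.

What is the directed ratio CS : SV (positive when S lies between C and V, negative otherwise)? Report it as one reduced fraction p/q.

Assign N = (0, 0), C = (1, 0), V = (0, 1) — the answer is frame-independent, so this choice is without loss of generality.
1. Z lies on line VN with VZ:ZN = 4:3 ⇒ Z = (0, 3/7)
2. S is where the line through N parallel to CZ meets line CV ⇒ S = (7/4, -3/4)
S = C + t·(V−C) with t = -3/4, so CS:SV = t:(1−t) = -3/4:7/4

CS:SV = -3/7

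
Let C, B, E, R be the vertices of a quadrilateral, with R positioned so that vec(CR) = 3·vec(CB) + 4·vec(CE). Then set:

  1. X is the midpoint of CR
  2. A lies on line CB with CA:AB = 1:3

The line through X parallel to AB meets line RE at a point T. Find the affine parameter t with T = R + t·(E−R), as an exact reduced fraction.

Choose coordinates C = (0, 0), B = (1, 0), E = (0, 1), R = (3, 4).
1. X is the midpoint of CR ⇒ X = (3/2, 2)
2. A lies on line CB with CA:AB = 1:3 ⇒ A = (1/4, 0)
through X parallel to AB: direction (3/4, 0); meets RE at T = (1, 2)
T = R + t·(E−R) with t = 2/3

t = 2/3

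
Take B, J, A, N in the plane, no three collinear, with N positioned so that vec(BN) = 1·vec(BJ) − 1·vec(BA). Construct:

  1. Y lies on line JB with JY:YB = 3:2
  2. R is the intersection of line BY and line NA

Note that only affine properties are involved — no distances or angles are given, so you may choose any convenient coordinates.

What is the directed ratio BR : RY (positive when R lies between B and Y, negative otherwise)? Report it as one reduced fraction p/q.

BR:RY = -5

Set B = (0, 0), J = (1, 0), A = (0, 1), N = (1, -1); any affine frame gives the same invariant.
1. Y lies on line JB with JY:YB = 3:2 ⇒ Y = (2/5, 0)
2. R is the intersection of line BY and line NA ⇒ R = (1/2, 0)
R = B + t·(Y−B) with t = 5/4, so BR:RY = t:(1−t) = 5/4:-1/4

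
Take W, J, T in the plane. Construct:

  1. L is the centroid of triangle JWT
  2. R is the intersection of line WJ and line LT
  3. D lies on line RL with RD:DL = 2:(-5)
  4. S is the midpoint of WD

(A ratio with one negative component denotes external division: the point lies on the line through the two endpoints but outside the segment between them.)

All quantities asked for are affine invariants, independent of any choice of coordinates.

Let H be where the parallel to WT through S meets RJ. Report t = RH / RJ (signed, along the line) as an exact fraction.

t = -7/18

Assign W = (0, 0), J = (1, 0), T = (0, 1) — the answer is frame-independent, so this choice is without loss of generality.
1. L is the centroid of triangle JWT ⇒ L = (1/3, 1/3)
2. R is the intersection of line WJ and line LT ⇒ R = (1/2, 0)
3. D lies on line RL with RD:DL = 2:(-5) ⇒ D = (11/18, -2/9)
4. S is the midpoint of WD ⇒ S = (11/36, -1/9)
through S parallel to WT: direction (0, 1); meets RJ at H = (11/36, 0)
H = R + t·(J−R) with t = -7/18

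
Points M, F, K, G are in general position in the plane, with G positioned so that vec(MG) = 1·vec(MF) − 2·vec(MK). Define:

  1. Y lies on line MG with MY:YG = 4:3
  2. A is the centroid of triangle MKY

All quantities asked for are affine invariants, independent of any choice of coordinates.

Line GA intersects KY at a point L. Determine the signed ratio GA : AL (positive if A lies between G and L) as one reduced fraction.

Assign M = (0, 0), F = (1, 0), K = (0, 1), G = (1, -2) — the answer is frame-independent, so this choice is without loss of generality.
1. Y lies on line MG with MY:YG = 4:3 ⇒ Y = (4/7, -8/7)
2. A is the centroid of triangle MKY ⇒ A = (4/21, -1/21)
line GA meets KY at L = (40/91, -59/91)
A = G + t·(L−G) with t = 13/9, so GA:AL = 13/9:-4/9

GA:AL = -13/4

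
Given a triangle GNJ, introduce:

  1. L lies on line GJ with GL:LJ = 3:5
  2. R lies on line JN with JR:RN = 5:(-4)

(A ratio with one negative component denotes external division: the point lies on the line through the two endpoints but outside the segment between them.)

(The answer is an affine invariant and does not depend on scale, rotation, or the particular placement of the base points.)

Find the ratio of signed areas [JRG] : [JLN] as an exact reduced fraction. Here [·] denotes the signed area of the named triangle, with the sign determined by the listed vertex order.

[JRG]:[JLN] = -8

Assign G = (0, 0), N = (1, 0), J = (0, 1) — the answer is frame-independent, so this choice is without loss of generality.
1. L lies on line GJ with GL:LJ = 3:5 ⇒ L = (0, 3/8)
2. R lies on line JN with JR:RN = 5:(-4) ⇒ R = (5, -4)
2·[JRG] = -5, 2·[JLN] = 5/8
[JRG]:[JLN] = -5:5/8 = -8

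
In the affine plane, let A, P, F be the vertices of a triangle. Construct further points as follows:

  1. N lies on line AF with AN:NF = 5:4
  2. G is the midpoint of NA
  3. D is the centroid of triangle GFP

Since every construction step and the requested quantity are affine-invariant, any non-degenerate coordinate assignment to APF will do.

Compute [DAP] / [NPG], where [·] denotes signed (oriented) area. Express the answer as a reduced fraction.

[DAP]:[NPG] = -23/15

Choose coordinates A = (0, 0), P = (1, 0), F = (0, 1).
1. N lies on line AF with AN:NF = 5:4 ⇒ N = (0, 5/9)
2. G is the midpoint of NA ⇒ G = (0, 5/18)
3. D is the centroid of triangle GFP ⇒ D = (1/3, 23/54)
2·[DAP] = 23/54, 2·[NPG] = -5/18
[DAP]:[NPG] = 23/54:-5/18 = -23/15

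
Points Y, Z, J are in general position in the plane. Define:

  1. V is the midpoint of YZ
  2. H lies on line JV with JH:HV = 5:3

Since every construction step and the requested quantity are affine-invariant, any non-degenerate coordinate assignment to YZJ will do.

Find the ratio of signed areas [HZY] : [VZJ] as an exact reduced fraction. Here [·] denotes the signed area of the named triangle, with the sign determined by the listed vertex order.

[HZY]:[VZJ] = -3/4

Assign Y = (0, 0), Z = (1, 0), J = (0, 1) — the answer is frame-independent, so this choice is without loss of generality.
1. V is the midpoint of YZ ⇒ V = (1/2, 0)
2. H lies on line JV with JH:HV = 5:3 ⇒ H = (5/16, 3/8)
2·[HZY] = -3/8, 2·[VZJ] = 1/2
[HZY]:[VZJ] = -3/8:1/2 = -3/4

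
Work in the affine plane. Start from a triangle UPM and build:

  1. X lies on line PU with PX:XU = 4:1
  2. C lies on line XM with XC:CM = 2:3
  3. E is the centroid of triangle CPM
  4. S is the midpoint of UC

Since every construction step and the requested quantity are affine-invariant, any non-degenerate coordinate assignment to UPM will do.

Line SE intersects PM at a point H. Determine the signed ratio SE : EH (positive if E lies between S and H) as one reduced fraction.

Work in coordinates with U = (0, 0), P = (1, 0), M = (0, 1).
1. X lies on line PU with PX:XU = 4:1 ⇒ X = (1/5, 0)
2. C lies on line XM with XC:CM = 2:3 ⇒ C = (3/25, 2/5)
3. E is the centroid of triangle CPM ⇒ E = (28/75, 7/15)
4. S is the midpoint of UC ⇒ S = (3/50, 1/5)
line SE meets PM at H = (40/87, 47/87)
E = S + t·(H−S) with t = 29/37, so SE:EH = 29/37:8/37

SE:EH = 29/8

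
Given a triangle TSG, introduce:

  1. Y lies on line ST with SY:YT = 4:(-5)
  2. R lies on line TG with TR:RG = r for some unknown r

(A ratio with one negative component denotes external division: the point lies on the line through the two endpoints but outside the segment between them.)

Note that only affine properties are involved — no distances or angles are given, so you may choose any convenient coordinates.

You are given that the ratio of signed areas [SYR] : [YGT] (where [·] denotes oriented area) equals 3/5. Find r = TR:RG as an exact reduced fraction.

r = 3

Work in coordinates with T = (0, 0), S = (1, 0), G = (0, 1).
1. Y lies on line ST with SY:YT = 4:(-5) ⇒ Y = (5, 0)
2. With TR:RG = r, write λ = r/(r+1) so R = T + λ·(G−T); R is affine-linear in λ
Every point depending on R is an affine combination of R and λ-independent points, so each such coordinate is linear in λ; the λ² term in each signed area is a multiple of (G−T)×(G−T) = 0, so 2·[SYR] and 2·[YGT] are each linear in λ. Evaluating at λ=0 and λ=1:
  2·[SYR] = 4·λ,   2·[YGT] = 5
So [SYR]:[YGT] = (4·λ) / (5). Setting this equal to 3/5:
  4·λ = 3/5·(5)  ⇒  λ = 3/4
Then r = λ/(1−λ) = (3/4)/(1/4) = 3. Check: with r = 3, R = (0, 3/4) and [SYR]:[YGT] = 3/5 as required.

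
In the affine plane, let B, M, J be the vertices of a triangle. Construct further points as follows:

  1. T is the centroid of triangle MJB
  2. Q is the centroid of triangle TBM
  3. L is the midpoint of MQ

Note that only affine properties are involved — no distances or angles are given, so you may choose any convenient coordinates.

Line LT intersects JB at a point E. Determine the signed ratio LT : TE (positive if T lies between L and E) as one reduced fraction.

LT:TE = 7/6

Work in coordinates with B = (0, 0), M = (1, 0), J = (0, 1).
1. T is the centroid of triangle MJB ⇒ T = (1/3, 1/3)
2. Q is the centroid of triangle TBM ⇒ Q = (4/9, 1/9)
3. L is the midpoint of MQ ⇒ L = (13/18, 1/18)
line LT meets JB at E = (0, 4/7)
T = L + t·(E−L) with t = 7/13, so LT:TE = 7/13:6/13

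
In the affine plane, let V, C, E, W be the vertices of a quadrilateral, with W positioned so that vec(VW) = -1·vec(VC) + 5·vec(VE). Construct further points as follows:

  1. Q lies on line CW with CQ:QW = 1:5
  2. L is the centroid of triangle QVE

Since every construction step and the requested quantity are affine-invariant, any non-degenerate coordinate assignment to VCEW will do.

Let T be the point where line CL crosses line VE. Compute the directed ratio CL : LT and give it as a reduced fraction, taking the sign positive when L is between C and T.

Choose coordinates V = (0, 0), C = (1, 0), E = (0, 1), W = (-1, 5).
1. Q lies on line CW with CQ:QW = 1:5 ⇒ Q = (2/3, 5/6)
2. L is the centroid of triangle QVE ⇒ L = (2/9, 11/18)
line CL meets VE at T = (0, 11/14)
L = C + t·(T−C) with t = 7/9, so CL:LT = 7/9:2/9

CL:LT = 7/2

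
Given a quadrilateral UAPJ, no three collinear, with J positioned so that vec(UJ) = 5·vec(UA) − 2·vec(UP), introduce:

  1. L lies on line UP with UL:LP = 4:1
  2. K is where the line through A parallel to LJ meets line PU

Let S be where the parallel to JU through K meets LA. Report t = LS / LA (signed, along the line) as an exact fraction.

Set U = (0, 0), A = (1, 0), P = (0, 1), J = (5, -2); any affine frame gives the same invariant.
1. L lies on line UP with UL:LP = 4:1 ⇒ L = (0, 4/5)
2. K is where the line through A parallel to LJ meets line PU ⇒ K = (0, 14/25)
through K parallel to JU: direction (-5, 2); meets LA at S = (3/5, 8/25)
S = L + t·(A−L) with t = 3/5

t = 3/5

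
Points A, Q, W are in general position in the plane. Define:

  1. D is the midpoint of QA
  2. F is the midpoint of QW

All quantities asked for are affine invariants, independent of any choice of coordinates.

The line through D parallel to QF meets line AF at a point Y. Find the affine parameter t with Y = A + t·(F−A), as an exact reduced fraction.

t = 1/2

Work in coordinates with A = (0, 0), Q = (1, 0), W = (0, 1).
1. D is the midpoint of QA ⇒ D = (1/2, 0)
2. F is the midpoint of QW ⇒ F = (1/2, 1/2)
through D parallel to QF: direction (-1/2, 1/2); meets AF at Y = (1/4, 1/4)
Y = A + t·(F−A) with t = 1/2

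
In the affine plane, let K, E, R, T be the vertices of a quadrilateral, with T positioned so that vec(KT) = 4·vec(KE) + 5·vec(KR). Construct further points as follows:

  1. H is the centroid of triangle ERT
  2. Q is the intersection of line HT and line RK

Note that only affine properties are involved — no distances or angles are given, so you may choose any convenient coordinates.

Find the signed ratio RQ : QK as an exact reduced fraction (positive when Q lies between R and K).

RQ:QK = -8

Work in coordinates with K = (0, 0), E = (1, 0), R = (0, 1), T = (4, 5).
1. H is the centroid of triangle ERT ⇒ H = (5/3, 2)
2. Q is the intersection of line HT and line RK ⇒ Q = (0, -1/7)
Q = R + t·(K−R) with t = 8/7, so RQ:QK = t:(1−t) = 8/7:-1/7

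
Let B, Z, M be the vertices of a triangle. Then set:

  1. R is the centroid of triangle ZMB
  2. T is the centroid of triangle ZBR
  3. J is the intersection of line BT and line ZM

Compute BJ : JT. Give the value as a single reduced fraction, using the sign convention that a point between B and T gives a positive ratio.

Choose coordinates B = (0, 0), Z = (1, 0), M = (0, 1).
1. R is the centroid of triangle ZMB ⇒ R = (1/3, 1/3)
2. T is the centroid of triangle ZBR ⇒ T = (4/9, 1/9)
3. J is the intersection of line BT and line ZM ⇒ J = (4/5, 1/5)
J = B + t·(T−B) with t = 9/5, so BJ:JT = t:(1−t) = 9/5:-4/5

BJ:JT = -9/4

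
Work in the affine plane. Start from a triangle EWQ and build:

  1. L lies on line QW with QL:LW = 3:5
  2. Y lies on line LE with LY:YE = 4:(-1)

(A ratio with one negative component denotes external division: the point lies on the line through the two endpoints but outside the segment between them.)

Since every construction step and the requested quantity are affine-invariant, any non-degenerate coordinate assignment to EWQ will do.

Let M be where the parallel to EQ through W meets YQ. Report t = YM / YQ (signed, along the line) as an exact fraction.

Work in coordinates with E = (0, 0), W = (1, 0), Q = (0, 1).
1. L lies on line QW with QL:LW = 3:5 ⇒ L = (3/8, 5/8)
2. Y lies on line LE with LY:YE = 4:(-1) ⇒ Y = (-1/8, -5/24)
through W parallel to EQ: direction (0, 1); meets YQ at M = (1, 32/3)
M = Y + t·(Q−Y) with t = 9

t = 9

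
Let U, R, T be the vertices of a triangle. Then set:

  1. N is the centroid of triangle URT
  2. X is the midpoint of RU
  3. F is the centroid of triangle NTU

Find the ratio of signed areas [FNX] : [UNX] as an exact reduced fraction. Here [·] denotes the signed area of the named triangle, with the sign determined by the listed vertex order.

[FNX]:[UNX] = 1/3

Choose coordinates U = (0, 0), R = (1, 0), T = (0, 1).
1. N is the centroid of triangle URT ⇒ N = (1/3, 1/3)
2. X is the midpoint of RU ⇒ X = (1/2, 0)
3. F is the centroid of triangle NTU ⇒ F = (1/9, 4/9)
2·[FNX] = -1/18, 2·[UNX] = -1/6
[FNX]:[UNX] = -1/18:-1/6 = 1/3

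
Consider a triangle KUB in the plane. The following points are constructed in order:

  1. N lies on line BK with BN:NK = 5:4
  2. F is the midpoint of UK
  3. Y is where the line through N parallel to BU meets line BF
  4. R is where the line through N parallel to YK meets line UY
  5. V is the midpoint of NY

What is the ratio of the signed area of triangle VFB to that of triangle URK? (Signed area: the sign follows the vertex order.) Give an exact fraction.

Choose coordinates K = (0, 0), U = (1, 0), B = (0, 1).
1. N lies on line BK with BN:NK = 5:4 ⇒ N = (0, 4/9)
2. F is the midpoint of UK ⇒ F = (1/2, 0)
3. Y is where the line through N parallel to BU meets line BF ⇒ Y = (5/9, -1/9)
4. R is where the line through N parallel to YK meets line UY ⇒ R = (125/81, 11/81)
5. V is the midpoint of NY ⇒ V = (5/18, 1/6)
2·[VFB] = 5/36, 2·[URK] = 11/81
[VFB]:[URK] = 5/36:11/81 = 45/44

[VFB]:[URK] = 45/44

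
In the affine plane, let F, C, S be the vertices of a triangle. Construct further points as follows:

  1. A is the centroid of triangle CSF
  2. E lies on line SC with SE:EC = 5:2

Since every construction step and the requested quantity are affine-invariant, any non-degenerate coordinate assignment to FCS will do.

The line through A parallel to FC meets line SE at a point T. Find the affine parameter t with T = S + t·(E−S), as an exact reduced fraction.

t = 14/15

Assign F = (0, 0), C = (1, 0), S = (0, 1) — the answer is frame-independent, so this choice is without loss of generality.
1. A is the centroid of triangle CSF ⇒ A = (1/3, 1/3)
2. E lies on line SC with SE:EC = 5:2 ⇒ E = (5/7, 2/7)
through A parallel to FC: direction (1, 0); meets SE at T = (2/3, 1/3)
T = S + t·(E−S) with t = 14/15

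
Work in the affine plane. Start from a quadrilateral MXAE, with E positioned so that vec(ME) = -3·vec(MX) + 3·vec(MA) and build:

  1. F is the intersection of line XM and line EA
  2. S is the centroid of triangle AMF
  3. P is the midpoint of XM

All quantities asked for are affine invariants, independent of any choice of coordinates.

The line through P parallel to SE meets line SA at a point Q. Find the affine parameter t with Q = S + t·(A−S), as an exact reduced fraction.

Work in coordinates with M = (0, 0), X = (1, 0), A = (0, 1), E = (-3, 3).
1. F is the intersection of line XM and line EA ⇒ F = (3/2, 0)
2. S is the centroid of triangle AMF ⇒ S = (1/2, 1/3)
3. P is the midpoint of XM ⇒ P = (1/2, 0)
through P parallel to SE: direction (-7/2, 8/3); meets SA at Q = (13/12, -4/9)
Q = S + t·(A−S) with t = -7/6

t = -7/6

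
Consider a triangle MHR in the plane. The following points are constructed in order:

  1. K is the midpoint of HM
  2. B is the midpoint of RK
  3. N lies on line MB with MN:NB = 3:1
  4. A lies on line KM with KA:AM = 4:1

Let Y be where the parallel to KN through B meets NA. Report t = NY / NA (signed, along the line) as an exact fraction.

t = -5/12

Assign M = (0, 0), H = (1, 0), R = (0, 1) — the answer is frame-independent, so this choice is without loss of generality.
1. K is the midpoint of HM ⇒ K = (1/2, 0)
2. B is the midpoint of RK ⇒ B = (1/4, 1/2)
3. N lies on line MB with MN:NB = 3:1 ⇒ N = (3/16, 3/8)
4. A lies on line KM with KA:AM = 4:1 ⇒ A = (1/10, 0)
through B parallel to KN: direction (-5/16, 3/8); meets NA at Y = (43/192, 17/32)
Y = N + t·(A−N) with t = -5/12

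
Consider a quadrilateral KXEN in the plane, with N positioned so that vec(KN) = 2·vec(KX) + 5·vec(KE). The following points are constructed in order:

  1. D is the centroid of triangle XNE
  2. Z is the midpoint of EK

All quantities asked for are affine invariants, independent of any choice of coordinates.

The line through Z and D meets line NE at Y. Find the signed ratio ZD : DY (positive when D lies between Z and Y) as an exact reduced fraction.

Choose coordinates K = (0, 0), X = (1, 0), E = (0, 1), N = (2, 5).
1. D is the centroid of triangle XNE ⇒ D = (1, 2)
2. Z is the midpoint of EK ⇒ Z = (0, 1/2)
line ZD meets NE at Y = (-1, -1)
D = Z + t·(Y−Z) with t = -1, so ZD:DY = -1:2

ZD:DY = -1/2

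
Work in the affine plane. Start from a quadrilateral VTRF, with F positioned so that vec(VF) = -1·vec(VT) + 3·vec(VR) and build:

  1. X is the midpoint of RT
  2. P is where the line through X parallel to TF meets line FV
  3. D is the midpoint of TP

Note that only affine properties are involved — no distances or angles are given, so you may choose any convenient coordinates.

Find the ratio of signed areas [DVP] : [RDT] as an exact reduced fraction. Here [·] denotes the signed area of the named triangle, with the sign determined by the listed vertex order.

Assign V = (0, 0), T = (1, 0), R = (0, 1), F = (-1, 3) — the answer is frame-independent, so this choice is without loss of generality.
1. X is the midpoint of RT ⇒ X = (1/2, 1/2)
2. P is where the line through X parallel to TF meets line FV ⇒ P = (-5/6, 5/2)
3. D is the midpoint of TP ⇒ D = (1/12, 5/4)
2·[DVP] = -5/4, 2·[RDT] = -1/3
[DVP]:[RDT] = -5/4:-1/3 = 15/4

[DVP]:[RDT] = 15/4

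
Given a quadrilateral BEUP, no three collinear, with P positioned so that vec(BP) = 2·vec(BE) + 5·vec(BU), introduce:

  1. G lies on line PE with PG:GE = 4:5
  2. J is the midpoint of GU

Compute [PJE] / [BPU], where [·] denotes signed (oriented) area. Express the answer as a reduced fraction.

Assign B = (0, 0), E = (1, 0), U = (0, 1), P = (2, 5) — the answer is frame-independent, so this choice is without loss of generality.
1. G lies on line PE with PG:GE = 4:5 ⇒ G = (14/9, 25/9)
2. J is the midpoint of GU ⇒ J = (7/9, 17/9)
2·[PJE] = 3, 2·[BPU] = 2
[PJE]:[BPU] = 3:2 = 3/2

[PJE]:[BPU] = 3/2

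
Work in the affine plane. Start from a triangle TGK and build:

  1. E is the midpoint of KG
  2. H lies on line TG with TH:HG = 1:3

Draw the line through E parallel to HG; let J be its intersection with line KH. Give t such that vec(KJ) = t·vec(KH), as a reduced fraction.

Work in coordinates with T = (0, 0), G = (1, 0), K = (0, 1).
1. E is the midpoint of KG ⇒ E = (1/2, 1/2)
2. H lies on line TG with TH:HG = 1:3 ⇒ H = (1/4, 0)
through E parallel to HG: direction (3/4, 0); meets KH at J = (1/8, 1/2)
J = K + t·(H−K) with t = 1/2

t = 1/2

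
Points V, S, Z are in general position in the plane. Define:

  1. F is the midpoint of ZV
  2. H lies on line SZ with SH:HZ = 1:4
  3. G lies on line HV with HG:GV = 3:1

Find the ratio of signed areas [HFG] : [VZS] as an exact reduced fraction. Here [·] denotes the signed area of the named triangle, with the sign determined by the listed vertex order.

Assign V = (0, 0), S = (1, 0), Z = (0, 1) — the answer is frame-independent, so this choice is without loss of generality.
1. F is the midpoint of ZV ⇒ F = (0, 1/2)
2. H lies on line SZ with SH:HZ = 1:4 ⇒ H = (4/5, 1/5)
3. G lies on line HV with HG:GV = 3:1 ⇒ G = (1/5, 1/20)
2·[HFG] = 3/10, 2·[VZS] = -1
[HFG]:[VZS] = 3/10:-1 = -3/10

[HFG]:[VZS] = -3/10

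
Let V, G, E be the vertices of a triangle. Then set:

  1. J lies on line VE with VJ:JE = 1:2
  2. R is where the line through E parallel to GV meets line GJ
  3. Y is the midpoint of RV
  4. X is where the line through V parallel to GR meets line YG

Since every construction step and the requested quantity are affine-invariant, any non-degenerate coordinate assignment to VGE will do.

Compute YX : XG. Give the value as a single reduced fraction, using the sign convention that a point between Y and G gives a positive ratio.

Work in coordinates with V = (0, 0), G = (1, 0), E = (0, 1).
1. J lies on line VE with VJ:JE = 1:2 ⇒ J = (0, 1/3)
2. R is where the line through E parallel to GV meets line GJ ⇒ R = (-2, 1)
3. Y is the midpoint of RV ⇒ Y = (-1, 1/2)
4. X is where the line through V parallel to GR meets line YG ⇒ X = (-3, 1)
X = Y + t·(G−Y) with t = -1, so YX:XG = t:(1−t) = -1:2

YX:XG = -1/2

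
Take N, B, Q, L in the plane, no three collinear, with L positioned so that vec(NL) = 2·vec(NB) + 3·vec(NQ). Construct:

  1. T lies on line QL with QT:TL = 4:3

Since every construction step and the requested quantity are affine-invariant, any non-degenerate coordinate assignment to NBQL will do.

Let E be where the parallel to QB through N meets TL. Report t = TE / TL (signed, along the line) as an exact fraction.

Assign N = (0, 0), B = (1, 0), Q = (0, 1), L = (2, 3) — the answer is frame-independent, so this choice is without loss of generality.
1. T lies on line QL with QT:TL = 4:3 ⇒ T = (8/7, 15/7)
through N parallel to QB: direction (1, -1); meets TL at E = (-1/2, 1/2)
E = T + t·(L−T) with t = -23/12

t = -23/12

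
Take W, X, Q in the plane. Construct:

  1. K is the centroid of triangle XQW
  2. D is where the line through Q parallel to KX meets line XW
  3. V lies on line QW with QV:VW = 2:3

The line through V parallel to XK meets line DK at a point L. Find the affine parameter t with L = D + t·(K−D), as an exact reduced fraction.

Set W = (0, 0), X = (1, 0), Q = (0, 1); any affine frame gives the same invariant.
1. K is the centroid of triangle XQW ⇒ K = (1/3, 1/3)
2. D is where the line through Q parallel to KX meets line XW ⇒ D = (2, 0)
3. V lies on line QW with QV:VW = 2:3 ⇒ V = (0, 3/5)
through V parallel to XK: direction (-2/3, 1/3); meets DK at L = (2/3, 4/15)
L = D + t·(K−D) with t = 4/5

t = 4/5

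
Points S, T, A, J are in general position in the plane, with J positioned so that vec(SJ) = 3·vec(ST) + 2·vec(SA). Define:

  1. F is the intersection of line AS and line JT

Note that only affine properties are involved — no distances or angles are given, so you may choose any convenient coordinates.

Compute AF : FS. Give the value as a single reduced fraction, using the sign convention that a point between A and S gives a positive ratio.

Assign S = (0, 0), T = (1, 0), A = (0, 1), J = (3, 2) — the answer is frame-independent, so this choice is without loss of generality.
1. F is the intersection of line AS and line JT ⇒ F = (0, -1)
F = A + t·(S−A) with t = 2, so AF:FS = t:(1−t) = 2:-1

AF:FS = -2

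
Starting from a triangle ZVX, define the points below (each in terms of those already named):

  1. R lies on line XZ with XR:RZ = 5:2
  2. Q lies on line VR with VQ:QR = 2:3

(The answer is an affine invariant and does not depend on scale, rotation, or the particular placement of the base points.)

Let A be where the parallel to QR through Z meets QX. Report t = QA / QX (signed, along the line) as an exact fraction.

Assign Z = (0, 0), V = (1, 0), X = (0, 1) — the answer is frame-independent, so this choice is without loss of generality.
1. R lies on line XZ with XR:RZ = 5:2 ⇒ R = (0, 2/7)
2. Q lies on line VR with VQ:QR = 2:3 ⇒ Q = (3/5, 4/35)
through Z parallel to QR: direction (-3/5, 6/35); meets QX at A = (21/25, -6/25)
A = Q + t·(X−Q) with t = -2/5

t = -2/5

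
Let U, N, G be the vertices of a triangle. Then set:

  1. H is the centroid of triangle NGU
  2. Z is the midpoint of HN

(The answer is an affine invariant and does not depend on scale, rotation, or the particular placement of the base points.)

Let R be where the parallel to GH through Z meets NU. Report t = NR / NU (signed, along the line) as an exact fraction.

Choose coordinates U = (0, 0), N = (1, 0), G = (0, 1).
1. H is the centroid of triangle NGU ⇒ H = (1/3, 1/3)
2. Z is the midpoint of HN ⇒ Z = (2/3, 1/6)
through Z parallel to GH: direction (1/3, -2/3); meets NU at R = (3/4, 0)
R = N + t·(U−N) with t = 1/4

t = 1/4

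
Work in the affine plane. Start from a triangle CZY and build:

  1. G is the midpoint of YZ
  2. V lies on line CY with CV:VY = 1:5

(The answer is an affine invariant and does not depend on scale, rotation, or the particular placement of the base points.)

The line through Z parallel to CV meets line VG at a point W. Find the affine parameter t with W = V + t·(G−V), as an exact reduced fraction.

t = 2

Work in coordinates with C = (0, 0), Z = (1, 0), Y = (0, 1).
1. G is the midpoint of YZ ⇒ G = (1/2, 1/2)
2. V lies on line CY with CV:VY = 1:5 ⇒ V = (0, 1/6)
through Z parallel to CV: direction (0, 1/6); meets VG at W = (1, 5/6)
W = V + t·(G−V) with t = 2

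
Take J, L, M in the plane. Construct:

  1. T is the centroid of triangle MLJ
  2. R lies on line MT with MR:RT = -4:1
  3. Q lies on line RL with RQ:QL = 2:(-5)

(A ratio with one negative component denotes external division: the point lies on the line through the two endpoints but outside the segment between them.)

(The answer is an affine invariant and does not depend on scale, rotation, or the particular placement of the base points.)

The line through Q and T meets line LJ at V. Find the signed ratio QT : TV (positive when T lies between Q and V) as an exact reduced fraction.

Set J = (0, 0), L = (1, 0), M = (0, 1); any affine frame gives the same invariant.
1. T is the centroid of triangle MLJ ⇒ T = (1/3, 1/3)
2. R lies on line MT with MR:RT = -4:1 ⇒ R = (4/9, 1/9)
3. Q lies on line RL with RQ:QL = 2:(-5) ⇒ Q = (2/27, 5/27)
line QT meets LJ at V = (-1/4, 0)
T = Q + t·(V−Q) with t = -4/5, so QT:TV = -4/5:9/5

QT:TV = -4/9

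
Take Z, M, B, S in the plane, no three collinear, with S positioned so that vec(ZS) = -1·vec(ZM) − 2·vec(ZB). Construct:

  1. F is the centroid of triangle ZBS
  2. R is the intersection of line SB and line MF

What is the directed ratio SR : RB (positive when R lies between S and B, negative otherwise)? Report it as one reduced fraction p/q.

SR:RB = 6/5

Set Z = (0, 0), M = (1, 0), B = (0, 1), S = (-1, -2); any affine frame gives the same invariant.
1. F is the centroid of triangle ZBS ⇒ F = (-1/3, -1/3)
2. R is the intersection of line SB and line MF ⇒ R = (-5/11, -4/11)
R = S + t·(B−S) with t = 6/11, so SR:RB = t:(1−t) = 6/11:5/11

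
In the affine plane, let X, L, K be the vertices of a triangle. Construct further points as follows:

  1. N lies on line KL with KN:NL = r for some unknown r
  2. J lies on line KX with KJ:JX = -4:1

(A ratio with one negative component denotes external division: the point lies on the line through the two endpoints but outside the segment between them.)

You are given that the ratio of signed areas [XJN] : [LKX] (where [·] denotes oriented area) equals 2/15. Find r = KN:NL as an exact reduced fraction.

Set X = (0, 0), L = (1, 0), K = (0, 1); any affine frame gives the same invariant.
1. With KN:NL = r, write λ = r/(r+1) so N = K + λ·(L−K); N is affine-linear in λ
2. J lies on line KX with KJ:JX = -4:1 ⇒ J = (0, -1/3)
Every point depending on N is an affine combination of N and λ-independent points, so each such coordinate is linear in λ; the λ² term in each signed area is a multiple of (L−K)×(L−K) = 0, so 2·[XJN] and 2·[LKX] are each linear in λ. Evaluating at λ=0 and λ=1:
  2·[XJN] = 1/3·λ,   2·[LKX] = 1
So [XJN]:[LKX] = (1/3·λ) / (1). Setting this equal to 2/15:
  1/3·λ = 2/15·(1)  ⇒  λ = 2/5
Then r = λ/(1−λ) = (2/5)/(3/5) = 2/3. Check: with r = 2/3, N = (2/5, 3/5) and [XJN]:[LKX] = 2/15 as required.

r = 2/3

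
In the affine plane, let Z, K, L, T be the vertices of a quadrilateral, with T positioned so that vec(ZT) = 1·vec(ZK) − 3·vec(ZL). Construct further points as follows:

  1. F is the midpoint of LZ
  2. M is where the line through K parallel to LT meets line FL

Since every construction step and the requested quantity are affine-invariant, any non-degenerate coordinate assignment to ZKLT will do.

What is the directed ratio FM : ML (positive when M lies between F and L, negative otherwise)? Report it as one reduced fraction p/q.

Work in coordinates with Z = (0, 0), K = (1, 0), L = (0, 1), T = (1, -3).
1. F is the midpoint of LZ ⇒ F = (0, 1/2)
2. M is where the line through K parallel to LT meets line FL ⇒ M = (0, 4)
M = F + t·(L−F) with t = 7, so FM:ML = t:(1−t) = 7:-6

FM:ML = -7/6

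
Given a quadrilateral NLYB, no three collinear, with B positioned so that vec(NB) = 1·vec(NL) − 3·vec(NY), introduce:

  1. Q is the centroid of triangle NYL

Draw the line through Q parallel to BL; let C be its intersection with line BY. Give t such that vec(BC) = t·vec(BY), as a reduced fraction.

Work in coordinates with N = (0, 0), L = (1, 0), Y = (0, 1), B = (1, -3).
1. Q is the centroid of triangle NYL ⇒ Q = (1/3, 1/3)
through Q parallel to BL: direction (0, 3); meets BY at C = (1/3, -1/3)
C = B + t·(Y−B) with t = 2/3

t = 2/3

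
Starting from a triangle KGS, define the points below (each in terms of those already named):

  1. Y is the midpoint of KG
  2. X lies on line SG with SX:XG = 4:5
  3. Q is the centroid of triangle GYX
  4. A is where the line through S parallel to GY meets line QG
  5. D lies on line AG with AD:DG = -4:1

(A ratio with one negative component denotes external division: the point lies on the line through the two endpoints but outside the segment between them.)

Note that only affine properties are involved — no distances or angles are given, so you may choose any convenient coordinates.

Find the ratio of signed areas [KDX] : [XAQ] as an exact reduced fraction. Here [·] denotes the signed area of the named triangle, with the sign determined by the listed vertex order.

Assign K = (0, 0), G = (1, 0), S = (0, 1) — the answer is frame-independent, so this choice is without loss of generality.
1. Y is the midpoint of KG ⇒ Y = (1/2, 0)
2. X lies on line SG with SX:XG = 4:5 ⇒ X = (4/9, 5/9)
3. Q is the centroid of triangle GYX ⇒ Q = (35/54, 5/27)
4. A is where the line through S parallel to GY meets line QG ⇒ A = (-9/10, 1)
5. D lies on line AG with AD:DG = -4:1 ⇒ D = (49/30, -1/3)
2·[KDX] = 19/18, 2·[XAQ] = 11/27
[KDX]:[XAQ] = 19/18:11/27 = 57/22

[KDX]:[XAQ] = 57/22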